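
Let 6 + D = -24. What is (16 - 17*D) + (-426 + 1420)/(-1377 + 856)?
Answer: 273052/521 ≈ 524.09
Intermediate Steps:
D = -30 (D = -6 - 24 = -30)
(16 - 17*D) + (-426 + 1420)/(-1377 + 856) = (16 - 17*(-30)) + (-426 + 1420)/(-1377 + 856) = (16 + 510) + 994/(-521) = 526 + 994*(-1/521) = 526 - 994/521 = 273052/521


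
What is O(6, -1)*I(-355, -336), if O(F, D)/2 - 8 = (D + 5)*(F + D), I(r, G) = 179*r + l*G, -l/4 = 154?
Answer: 8032136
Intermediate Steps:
l = -616 (l = -4*154 = -616)
I(r, G) = -616*G + 179*r (I(r, G) = 179*r - 616*G = -616*G + 179*r)
O(F, D) = 16 + 2*(5 + D)*(D + F) (O(F, D) = 16 + 2*((D + 5)*(F + D)) = 16 + 2*((5 + D)*(D + F)) = 16 + 2*(5 + D)*(D + F))
O(6, -1)*I(-355, -336) = (16 + 2*(-1)² + 10*(-1) + 10*6 + 2*(-1)*6)*(-616*(-336) + 179*(-355)) = (16 + 2*1 - 10 + 60 - 12)*(206976 - 63545) = (16 + 2 - 10 + 60 - 12)*143431 = 56*143431 = 8032136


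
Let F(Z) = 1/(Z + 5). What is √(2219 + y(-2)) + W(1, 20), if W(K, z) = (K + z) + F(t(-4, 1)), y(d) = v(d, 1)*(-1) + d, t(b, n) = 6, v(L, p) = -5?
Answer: 232/11 + √2222 ≈ 68.229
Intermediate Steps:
y(d) = 5 + d (y(d) = -5*(-1) + d = 5 + d)
F(Z) = 1/(5 + Z)
W(K, z) = 1/11 + K + z (W(K, z) = (K + z) + 1/(5 + 6) = (K + z) + 1/11 = 1/11 + K + z)
√(2219 + y(-2)) + W(1, 20) = √(2219 + (5 - 2)) + (1/11 + 1 + 20) = √(2219 + 3) + 232/11 = √2222 + 232/11 = 232/11 + √2222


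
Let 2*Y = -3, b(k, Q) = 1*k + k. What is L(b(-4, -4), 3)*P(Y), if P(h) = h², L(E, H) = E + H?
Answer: -45/4 ≈ -11.250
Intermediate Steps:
b(k, Q) = 2*k (b(k, Q) = k + k = 2*k)
Y = -3/2 (Y = (½)*(-3) = -3/2 ≈ -1.5000)
L(b(-4, -4), 3)*P(Y) = (2*(-4) + 3)*(-3/2)² = (-8 + 3)*(9/4) = -5*9/4 = -45/4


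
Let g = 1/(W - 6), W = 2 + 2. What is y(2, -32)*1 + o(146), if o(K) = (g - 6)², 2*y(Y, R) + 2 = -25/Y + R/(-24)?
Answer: 107/3 ≈ 35.667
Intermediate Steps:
W = 4
g = -½ (g = 1/(4 - 6) = 1/(-2) = -½ ≈ -0.50000)
y(Y, R) = -1 - 25/(2*Y) - R/48 (y(Y, R) = -1 + (-25/Y + R/(-24))/2 = -1 + (-25/Y + R*(-1/24))/2 = -1 + (-25/Y - R/24)/2 = -1 + (-25/(2*Y) - R/48) = -1 - 25/(2*Y) - R/48)
o(K) = 169/4 (o(K) = (-½ - 6)² = (-13/2)² = 169/4)
y(2, -32)*1 + o(146) = ((1/48)*(-600 - 1*2*(48 - 32))/2)*1 + 169/4 = ((1/48)*(½)*(-600 - 1*2*16))*1 + 169/4 = ((1/48)*(½)*(-600 - 32))*1 + 169/4 = ((1/48)*(½)*(-632))*1 + 169/4 = -79/12*1 + 169/4 = -79/12 + 169/4 = 107/3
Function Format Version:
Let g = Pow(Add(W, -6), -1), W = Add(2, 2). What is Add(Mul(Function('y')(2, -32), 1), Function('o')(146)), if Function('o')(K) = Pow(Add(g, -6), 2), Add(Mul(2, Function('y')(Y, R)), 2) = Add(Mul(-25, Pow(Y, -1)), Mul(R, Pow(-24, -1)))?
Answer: Rational(107, 3) ≈ 35.667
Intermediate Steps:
W = 4
g = Rational(-1, 2) (g = Pow(Add(4, -6), -1) = Pow(-2, -1) = Rational(-1, 2) ≈ -0.50000)
Function('y')(Y, R) = Add(-1, Mul(Rational(-25, 2), Pow(Y, -1)), Mul(Rational(-1, 48), R)) (Function('y')(Y, R) = Add(-1, Mul(Rational(1, 2), Add(Mul(-25, Pow(Y, -1)), Mul(R, Pow(-24, -1))))) = Add(-1, Mul(Rational(1, 2), Add(Mul(-25, Pow(Y, -1)), Mul(R, Rational(-1, 24))))) = Add(-1, Mul(Rational(1, 2), Add(Mul(-25, Pow(Y, -1)), Mul(Rational(-1, 24), R)))) = Add(-1, Add(Mul(Rational(-25, 2), Pow(Y, -1)), Mul(Rational(-1, 48), R))) = Add(-1, Mul(Rational(-25, 2), Pow(Y, -1)), Mul(Rational(-1, 48), R)))
Function('o')(K) = Rational(169, 4) (Function('o')(K) = Pow(Add(Rational(-1, 2), -6), 2) = Pow(Rational(-13, 2), 2) = Rational(169, 4))
Add(Mul(Function('y')(2, -32), 1), Function('o')(146)) = Add(Mul(Mul(Rational(1, 48), Pow(2, -1), Add(-600, Mul(-1, 2, Add(48, -32)))), 1), Rational(169, 4)) = Add(Mul(Mul(Rational(1, 48), Rational(1, 2), Add(-600, Mul(-1, 2, 16))), 1), Rational(169, 4)) = Add(Mul(Mul(Rational(1, 48), Rational(1, 2), Add(-600, -32)), 1), Rational(169, 4)) = Add(Mul(Mul(Rational(1, 48), Rational(1, 2), -632), 1), Rational(169, 4)) = Add(Mul(Rational(-79, 12), 1), Rational(169, 4)) = Add(Rational(-79, 12), Rational(169, 4)) = Rational(107, 3)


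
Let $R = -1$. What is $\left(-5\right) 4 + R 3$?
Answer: $-23$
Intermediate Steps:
$\left(-5\right) 4 + R 3 = \left(-5\right) 4 - 3 = -20 - 3 = -23$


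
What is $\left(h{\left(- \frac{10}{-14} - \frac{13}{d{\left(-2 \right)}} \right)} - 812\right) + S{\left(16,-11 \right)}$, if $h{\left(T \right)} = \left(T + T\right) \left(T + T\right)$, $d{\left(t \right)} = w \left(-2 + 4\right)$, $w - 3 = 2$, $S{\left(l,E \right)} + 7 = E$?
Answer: $- \frac{1015069}{1225} \approx -828.63$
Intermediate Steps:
$S{\left(l,E \right)} = -7 + E$
$w = 5$ ($w = 3 + 2 = 5$)
$d{\left(t \right)} = 10$ ($d{\left(t \right)} = 5 \left(-2 + 4\right) = 5 \cdot 2 = 10$)
$h{\left(T \right)} = 4 T^{2}$ ($h{\left(T \right)} = 2 T 2 T = 4 T^{2}$)
$\left(h{\left(- \frac{10}{-14} - \frac{13}{d{\left(-2 \right)}} \right)} - 812\right) + S{\left(16,-11 \right)} = \left(4 \left(- \frac{10}{-14} - \frac{13}{10}\right)^{2} - 812\right) - 18 = \left(4 \left(\left(-10\right) \left(- \frac{1}{14}\right) - \frac{13}{10}\right)^{2} - 812\right) - 18 = \left(4 \left(\frac{5}{7} - \frac{13}{10}\right)^{2} - 812\right) - 18 = \left(4 \left(- \frac{41}{70}\right)^{2} - 812\right) - 18 = \left(4 \cdot \frac{1681}{4900} - 812\right) - 18 = \left(\frac{1681}{1225} - 812\right) - 18 = - \frac{993019}{1225} - 18 = - \frac{1015069}{1225}$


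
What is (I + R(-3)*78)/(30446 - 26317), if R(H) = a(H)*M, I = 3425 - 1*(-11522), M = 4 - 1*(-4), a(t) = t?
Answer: 13075/4129 ≈ 3.1666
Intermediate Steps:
M = 8 (M = 4 + 4 = 8)
I = 14947 (I = 3425 + 11522 = 14947)
R(H) = 8*H (R(H) = H*8 = 8*H)
(I + R(-3)*78)/(30446 - 26317) = (14947 + (8*(-3))*78)/(30446 - 26317) = (14947 - 24*78)/4129 = (14947 - 1872)*(1/4129) = 13075*(1/4129) = 13075/4129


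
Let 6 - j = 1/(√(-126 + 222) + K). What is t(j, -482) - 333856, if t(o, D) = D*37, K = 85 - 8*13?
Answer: -351690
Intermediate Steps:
K = -19 (K = 85 - 104 = -19)
j = 6 - 1/(-19 + 4*√6) (j = 6 - 1/(√(-126 + 222) - 19) = 6 - 1/(√96 - 19) = 6 - 1/(4*√6 - 19) = 6 - 1/(-19 + 4*√6) ≈ 6.1087)
t(o, D) = 37*D
t(j, -482) - 333856 = 37*(-482) - 333856 = -17834 - 333856 = -351690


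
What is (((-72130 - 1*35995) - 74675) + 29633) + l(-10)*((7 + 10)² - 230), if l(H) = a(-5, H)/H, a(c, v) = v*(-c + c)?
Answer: -153167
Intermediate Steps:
a(c, v) = 0 (a(c, v) = v*0 = 0)
l(H) = 0 (l(H) = 0/H = 0)
(((-72130 - 1*35995) - 74675) + 29633) + l(-10)*((7 + 10)² - 230) = (((-72130 - 1*35995) - 74675) + 29633) + 0*((7 + 10)² - 230) = (((-72130 - 35995) - 74675) + 29633) + 0*(17² - 230) = ((-108125 - 74675) + 29633) + 0*(289 - 230) = (-182800 + 29633) + 0*59 = -153167 + 0 = -153167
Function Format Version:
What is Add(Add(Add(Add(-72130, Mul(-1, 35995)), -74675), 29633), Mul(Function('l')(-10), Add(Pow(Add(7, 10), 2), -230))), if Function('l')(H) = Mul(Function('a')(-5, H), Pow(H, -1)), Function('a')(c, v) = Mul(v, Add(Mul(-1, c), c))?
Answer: -153167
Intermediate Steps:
Function('a')(c, v) = 0 (Function('a')(c, v) = Mul(v, 0) = 0)
Function('l')(H) = 0 (Function('l')(H) = Mul(0, Pow(H, -1)) = 0)
Add(Add(Add(Add(-72130, Mul(-1, 35995)), -74675), 29633), Mul(Function('l')(-10), Add(Pow(Add(7, 10), 2), -230))) = Add(Add(Add(Add(-72130, Mul(-1, 35995)), -74675), 29633), Mul(0, Add(Pow(Add(7, 10), 2), -230))) = Add(Add(Add(Add(-72130, -35995), -74675), 29633), Mul(0, Add(Pow(17, 2), -230))) = Add(Add(Add(-108125, -74675), 29633), Mul(0, Add(289, -230))) = Add(Add(-182800, 29633), Mul(0, 59)) = Add(-153167, 0) = -153167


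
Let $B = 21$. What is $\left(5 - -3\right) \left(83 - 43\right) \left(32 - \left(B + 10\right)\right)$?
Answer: $320$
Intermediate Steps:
$\left(5 - -3\right) \left(83 - 43\right) \left(32 - \left(B + 10\right)\right) = \left(5 - -3\right) \left(83 - 43\right) \left(32 - \left(21 + 10\right)\right) = \left(5 + 3\right) 40 \left(32 - 31\right) = 8 \cdot 40 \left(32 - 31\right) = 8 \cdot 40 \cdot 1 = 8 \cdot 40 = 320$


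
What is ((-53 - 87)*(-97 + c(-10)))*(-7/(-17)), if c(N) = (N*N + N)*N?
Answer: 977060/17 ≈ 57474.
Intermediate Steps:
c(N) = N*(N + N²) (c(N) = (N² + N)*N = (N + N²)*N = N*(N + N²))
((-53 - 87)*(-97 + c(-10)))*(-7/(-17)) = ((-53 - 87)*(-97 + (-10)²*(1 - 10)))*(-7/(-17)) = (-140*(-97 + 100*(-9)))*(-7*(-1/17)) = -140*(-97 - 900)*(7/17) = -140*(-997)*(7/17) = 139580*(7/17) = 977060/17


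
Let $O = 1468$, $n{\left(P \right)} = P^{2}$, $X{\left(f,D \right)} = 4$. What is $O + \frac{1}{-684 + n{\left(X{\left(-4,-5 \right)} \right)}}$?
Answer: $\frac{980623}{668} \approx 1468.0$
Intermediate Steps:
$O + \frac{1}{-684 + n{\left(X{\left(-4,-5 \right)} \right)}} = 1468 + \frac{1}{-684 + 4^{2}} = 1468 + \frac{1}{-684 + 16} = 1468 + \frac{1}{-668} = 1468 - \frac{1}{668} = \frac{980623}{668}$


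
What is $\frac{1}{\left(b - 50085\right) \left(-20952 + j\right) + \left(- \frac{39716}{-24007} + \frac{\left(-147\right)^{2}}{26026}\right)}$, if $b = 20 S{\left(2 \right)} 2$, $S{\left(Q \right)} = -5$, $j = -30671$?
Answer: $\frac{89258026}{231701567648390127} \approx 3.8523 \cdot 10^{-10}$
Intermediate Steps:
$b = -200$ ($b = 20 \left(-5\right) 2 = \left(-100\right) 2 = -200$)
$\frac{1}{\left(b - 50085\right) \left(-20952 + j\right) + \left(- \frac{39716}{-24007} + \frac{\left(-147\right)^{2}}{26026}\right)} = \frac{1}{\left(-200 - 50085\right) \left(-20952 - 30671\right) + \left(- \frac{39716}{-24007} + \frac{\left(-147\right)^{2}}{26026}\right)} = \frac{1}{\left(-50285\right) \left(-51623\right) + \left(\left(-39716\right) \left(- \frac{1}{24007}\right) + 21609 \cdot \frac{1}{26026}\right)} = \frac{1}{2595862555 + \left(\frac{39716}{24007} + \frac{3087}{3718}\right)} = \frac{1}{2595862555 + \frac{221773697}{89258026}} = \frac{1}{\frac{231701567648390127}{89258026}} = \frac{89258026}{231701567648390127}$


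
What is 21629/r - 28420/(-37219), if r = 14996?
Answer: 175885153/79733732 ≈ 2.2059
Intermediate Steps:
21629/r - 28420/(-37219) = 21629/14996 - 28420/(-37219) = 21629*(1/14996) - 28420*(-1/37219) = 21629/14996 + 4060/5317 = 175885153/79733732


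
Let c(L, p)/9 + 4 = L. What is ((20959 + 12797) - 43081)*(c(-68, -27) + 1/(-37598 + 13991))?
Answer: 142647667525/23607 ≈ 6.0426e+6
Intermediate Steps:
c(L, p) = -36 + 9*L
((20959 + 12797) - 43081)*(c(-68, -27) + 1/(-37598 + 13991)) = ((20959 + 12797) - 43081)*((-36 + 9*(-68)) + 1/(-37598 + 13991)) = (33756 - 43081)*((-36 - 612) + 1/(-23607)) = -9325*(-648 - 1/23607) = -9325*(-15297337/23607) = 142647667525/23607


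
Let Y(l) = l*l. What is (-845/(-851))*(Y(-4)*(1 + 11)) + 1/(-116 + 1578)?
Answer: 237195731/1244162 ≈ 190.65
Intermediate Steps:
Y(l) = l**2
(-845/(-851))*(Y(-4)*(1 + 11)) + 1/(-116 + 1578) = (-845/(-851))*((-4)**2*(1 + 11)) + 1/(-116 + 1578) = (-845*(-1/851))*(16*12) + 1/1462 = (845/851)*192 + 1/1462 = 162240/851 + 1/1462 = 237195731/1244162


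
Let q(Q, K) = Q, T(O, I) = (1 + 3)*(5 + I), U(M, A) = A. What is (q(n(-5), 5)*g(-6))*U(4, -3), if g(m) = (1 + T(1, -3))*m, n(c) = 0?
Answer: 0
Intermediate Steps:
T(O, I) = 20 + 4*I (T(O, I) = 4*(5 + I) = 20 + 4*I)
g(m) = 9*m (g(m) = (1 + (20 + 4*(-3)))*m = (1 + (20 - 12))*m = (1 + 8)*m = 9*m)
(q(n(-5), 5)*g(-6))*U(4, -3) = (0*(9*(-6)))*(-3) = (0*(-54))*(-3) = 0*(-3) = 0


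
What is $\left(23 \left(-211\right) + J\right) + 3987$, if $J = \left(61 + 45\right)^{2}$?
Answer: $10370$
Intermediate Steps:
$J = 11236$ ($J = 106^{2} = 11236$)
$\left(23 \left(-211\right) + J\right) + 3987 = \left(23 \left(-211\right) + 11236\right) + 3987 = \left(-4853 + 11236\right) + 3987 = 6383 + 3987 = 10370$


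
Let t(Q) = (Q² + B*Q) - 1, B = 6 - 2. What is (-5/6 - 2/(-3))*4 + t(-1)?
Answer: -14/3 ≈ -4.6667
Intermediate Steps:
B = 4
t(Q) = -1 + Q² + 4*Q (t(Q) = (Q² + 4*Q) - 1 = -1 + Q² + 4*Q)
(-5/6 - 2/(-3))*4 + t(-1) = (-5/6 - 2/(-3))*4 + (-1 + (-1)² + 4*(-1)) = (-5*⅙ - 2*(-⅓))*4 + (-1 + 1 - 4) = (-⅚ + ⅔)*4 - 4 = -⅙*4 - 4 = -⅔ - 4 = -14/3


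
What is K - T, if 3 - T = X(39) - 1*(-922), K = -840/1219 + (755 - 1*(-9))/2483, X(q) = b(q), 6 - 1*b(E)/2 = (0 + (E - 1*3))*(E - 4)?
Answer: -25186927/15847 ≈ -1589.4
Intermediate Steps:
b(E) = 12 - 2*(-4 + E)*(-3 + E) (b(E) = 12 - 2*(0 + (E - 1*3))*(E - 4) = 12 - 2*(0 + (E - 3))*(-4 + E) = 12 - 2*(0 + (-3 + E))*(-4 + E) = 12 - 2*(-3 + E)*(-4 + E) = 12 - 2*(-4 + E)*(-3 + E))
X(q) = -12 - 2*q**2 + 14*q
K = -6044/15847 (K = -840*1/1219 + (755 + 9)*(1/2483) = -840/1219 + 764*(1/2483) = -840/1219 + 4/13 = -6044/15847 ≈ -0.38140)
T = 1589 (T = 3 - ((-12 - 2*39**2 + 14*39) - 1*(-922)) = 3 - ((-12 - 2*1521 + 546) + 922) = 3 - ((-12 - 3042 + 546) + 922) = 3 - (-2508 + 922) = 3 - 1*(-1586) = 3 + 1586 = 1589)
K - T = -6044/15847 - 1*1589 = -6044/15847 - 1589 = -25186927/15847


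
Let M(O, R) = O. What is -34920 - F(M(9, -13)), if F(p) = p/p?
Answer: -34921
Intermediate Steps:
F(p) = 1
-34920 - F(M(9, -13)) = -34920 - 1*1 = -34920 - 1 = -34921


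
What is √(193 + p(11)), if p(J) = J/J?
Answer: √194 ≈ 13.928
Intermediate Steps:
p(J) = 1
√(193 + p(11)) = √(193 + 1) = √194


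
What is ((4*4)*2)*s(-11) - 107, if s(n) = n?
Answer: -459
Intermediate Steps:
((4*4)*2)*s(-11) - 107 = ((4*4)*2)*(-11) - 107 = (16*2)*(-11) - 107 = 32*(-11) - 107 = -352 - 107 = -459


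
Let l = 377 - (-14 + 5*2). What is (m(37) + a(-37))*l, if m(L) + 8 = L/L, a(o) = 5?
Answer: -762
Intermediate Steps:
m(L) = -7 (m(L) = -8 + L/L = -8 + 1 = -7)
l = 381 (l = 377 - (-14 + 10) = 377 - 1*(-4) = 377 + 4 = 381)
(m(37) + a(-37))*l = (-7 + 5)*381 = -2*381 = -762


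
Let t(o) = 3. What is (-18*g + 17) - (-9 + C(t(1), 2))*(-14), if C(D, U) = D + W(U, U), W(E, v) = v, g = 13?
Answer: -273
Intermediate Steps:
C(D, U) = D + U
(-18*g + 17) - (-9 + C(t(1), 2))*(-14) = (-18*13 + 17) - (-9 + (3 + 2))*(-14) = (-234 + 17) - (-9 + 5)*(-14) = -217 - (-4)*(-14) = -217 - 1*56 = -217 - 56 = -273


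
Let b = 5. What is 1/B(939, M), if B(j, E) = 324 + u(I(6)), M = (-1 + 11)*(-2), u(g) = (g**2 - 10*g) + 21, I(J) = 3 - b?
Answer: 1/369 ≈ 0.0027100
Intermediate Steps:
I(J) = -2 (I(J) = 3 - 1*5 = 3 - 5 = -2)
u(g) = 21 + g**2 - 10*g
M = -20 (M = 10*(-2) = -20)
B(j, E) = 369 (B(j, E) = 324 + (21 + (-2)**2 - 10*(-2)) = 324 + (21 + 4 + 20) = 324 + 45 = 369)
1/B(939, M) = 1/369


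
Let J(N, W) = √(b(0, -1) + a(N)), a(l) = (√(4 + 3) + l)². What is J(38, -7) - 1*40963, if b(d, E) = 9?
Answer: -40963 + 2*√(365 + 19*√7) ≈ -40922.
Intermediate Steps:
a(l) = (l + √7)² (a(l) = (√7 + l)² = (l + √7)²)
J(N, W) = √(9 + (N + √7)²)
J(38, -7) - 1*40963 = √(9 + (38 + √7)²) - 1*40963 = √(9 + (38 + √7)²) - 40963 = -40963 + √(9 + (38 + √7)²)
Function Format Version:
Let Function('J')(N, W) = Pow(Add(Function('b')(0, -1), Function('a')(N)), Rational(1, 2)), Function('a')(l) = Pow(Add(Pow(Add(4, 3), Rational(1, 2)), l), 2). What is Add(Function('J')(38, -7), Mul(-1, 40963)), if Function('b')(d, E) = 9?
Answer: Add(-40963, Mul(2, Pow(Add(365, Mul(19, Pow(7, Rational(1, 2)))), Rational(1, 2)))) ≈ -40922.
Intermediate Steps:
Function('a')(l) = Pow(Add(l, Pow(7, Rational(1, 2))), 2) (Function('a')(l) = Pow(Add(Pow(7, Rational(1, 2)), l), 2) = Pow(Add(l, Pow(7, Rational(1, 2))), 2))
Function('J')(N, W) = Pow(Add(9, Pow(Add(N, Pow(7, Rational(1, 2))), 2)), Rational(1, 2))
Add(Function('J')(38, -7), Mul(-1, 40963)) = Add(Pow(Add(9, Pow(Add(38, Pow(7, Rational(1, 2))), 2)), Rational(1, 2)), Mul(-1, 40963)) = Add(Pow(Add(9, Pow(Add(38, Pow(7, Rational(1, 2))), 2)), Rational(1, 2)), -40963) = Add(-40963, Pow(Add(9, Pow(Add(38, Pow(7, Rational(1, 2))), 2)), Rational(1, 2)))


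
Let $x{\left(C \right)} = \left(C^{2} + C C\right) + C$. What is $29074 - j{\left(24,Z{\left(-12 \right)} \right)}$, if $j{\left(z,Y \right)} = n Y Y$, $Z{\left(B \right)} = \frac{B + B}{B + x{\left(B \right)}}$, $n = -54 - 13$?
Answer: $\frac{3518021}{121} \approx 29075.0$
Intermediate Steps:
$x{\left(C \right)} = C + 2 C^{2}$ ($x{\left(C \right)} = \left(C^{2} + C^{2}\right) + C = 2 C^{2} + C = C + 2 C^{2}$)
$n = -67$ ($n = -54 - 13 = -67$)
$Z{\left(B \right)} = \frac{2 B}{B + B \left(1 + 2 B\right)}$ ($Z{\left(B \right)} = \frac{B + B}{B + B \left(1 + 2 B\right)} = \frac{2 B}{B + B \left(1 + 2 B\right)}$)
$j{\left(z,Y \right)} = - 67 Y^{2}$ ($j{\left(z,Y \right)} = - 67 Y Y = - 67 Y^{2}$)
$29074 - j{\left(24,Z{\left(-12 \right)} \right)} = 29074 - - 67 \left(\frac{1}{1 - 12}\right)^{2} = 29074 - - 67 \left(\frac{1}{-11}\right)^{2} = 29074 - - 67 \left(- \frac{1}{11}\right)^{2} = 29074 - \left(-67\right) \frac{1}{121} = 29074 - - \frac{67}{121} = 29074 + \frac{67}{121} = \frac{3518021}{121}$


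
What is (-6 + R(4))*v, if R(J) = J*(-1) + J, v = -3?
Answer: 18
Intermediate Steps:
R(J) = 0 (R(J) = -J + J = 0)
(-6 + R(4))*v = (-6 + 0)*(-3) = -6*(-3) = 18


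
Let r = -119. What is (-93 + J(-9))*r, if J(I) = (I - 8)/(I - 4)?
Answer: 141848/13 ≈ 10911.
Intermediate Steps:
J(I) = (-8 + I)/(-4 + I)
(-93 + J(-9))*r = (-93 + (-8 - 9)/(-4 - 9))*(-119) = (-93 - 17/(-13))*(-119) = (-93 - 1/13*(-17))*(-119) = (-93 + 17/13)*(-119) = -1192/13*(-119) = 141848/13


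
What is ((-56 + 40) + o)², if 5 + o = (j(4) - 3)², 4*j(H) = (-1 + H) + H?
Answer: 96721/256 ≈ 377.82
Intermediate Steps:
j(H) = -¼ + H/2 (j(H) = ((-1 + H) + H)/4 = (-1 + 2*H)/4 = -¼ + H/2)
o = -55/16 (o = -5 + ((-¼ + (½)*4) - 3)² = -5 + ((-¼ + 2) - 3)² = -5 + (7/4 - 3)² = -5 + (-5/4)² = -5 + 25/16 = -55/16 ≈ -3.4375)
((-56 + 40) + o)² = ((-56 + 40) - 55/16)² = (-16 - 55/16)² = (-311/16)² = 96721/256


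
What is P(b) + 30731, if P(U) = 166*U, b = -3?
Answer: 30233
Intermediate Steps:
P(b) + 30731 = 166*(-3) + 30731 = -498 + 30731 = 30233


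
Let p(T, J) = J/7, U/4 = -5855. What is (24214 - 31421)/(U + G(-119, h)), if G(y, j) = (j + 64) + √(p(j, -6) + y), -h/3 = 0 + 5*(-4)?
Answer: 1175259904/3798926151 + 7207*I*√5873/3798926151 ≈ 0.30937 + 0.00014539*I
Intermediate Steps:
U = -23420 (U = 4*(-5855) = -23420)
p(T, J) = J/7 (p(T, J) = J*(⅐) = J/7)
h = 60 (h = -3*(0 + 5*(-4)) = -3*(0 - 20) = -3*(-20) = 60)
G(y, j) = 64 + j + √(-6/7 + y) (G(y, j) = (j + 64) + √((⅐)*(-6) + y) = (64 + j) + √(-6/7 + y) = 64 + j + √(-6/7 + y))
(24214 - 31421)/(U + G(-119, h)) = (24214 - 31421)/(-23420 + (64 + 60 + √(-42 + 49*(-119))/7)) = -7207/(-23420 + (64 + 60 + √(-42 - 5831)/7)) = -7207/(-23420 + (64 + 60 + √(-5873)/7)) = -7207/(-23420 + (64 + 60 + (I*√5873)/7)) = -7207/(-23420 + (64 + 60 + I*√5873/7)) = -7207/(-23420 + (124 + I*√5873/7)) = -7207/(-23296 + I*√5873/7)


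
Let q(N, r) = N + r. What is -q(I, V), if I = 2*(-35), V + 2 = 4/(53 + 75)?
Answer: 2303/32 ≈ 71.969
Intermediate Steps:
V = -63/32 (V = -2 + 4/(53 + 75) = -2 + 4/128 = -2 + (1/128)*4 = -2 + 1/32 = -63/32 ≈ -1.9688)
I = -70
-q(I, V) = -(-70 - 63/32) = -1*(-2303/32) = 2303/32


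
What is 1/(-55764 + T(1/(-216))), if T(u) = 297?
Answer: -1/55467 ≈ -1.8029e-5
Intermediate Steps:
1/(-55764 + T(1/(-216))) = 1/(-55764 + 297) = 1/(-55467) = -1/55467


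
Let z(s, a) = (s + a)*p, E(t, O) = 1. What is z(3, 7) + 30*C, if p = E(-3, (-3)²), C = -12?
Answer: -350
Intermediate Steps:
p = 1
z(s, a) = a + s (z(s, a) = (s + a)*1 = (a + s)*1 = a + s)
z(3, 7) + 30*C = (7 + 3) + 30*(-12) = 10 - 360 = -350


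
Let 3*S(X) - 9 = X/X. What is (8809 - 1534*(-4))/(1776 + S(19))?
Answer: 44835/5338 ≈ 8.3992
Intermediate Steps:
S(X) = 10/3 (S(X) = 3 + (X/X)/3 = 3 + (⅓)*1 = 3 + ⅓ = 10/3)
(8809 - 1534*(-4))/(1776 + S(19)) = (8809 - 1534*(-4))/(1776 + 10/3) = (8809 + 6136)/(5338/3) = 14945*(3/5338) = 44835/5338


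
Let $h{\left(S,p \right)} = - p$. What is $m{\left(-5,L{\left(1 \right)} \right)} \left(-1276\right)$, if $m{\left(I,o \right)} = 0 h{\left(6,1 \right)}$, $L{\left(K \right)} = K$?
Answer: $0$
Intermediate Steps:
$m{\left(I,o \right)} = 0$ ($m{\left(I,o \right)} = 0 \left(\left(-1\right) 1\right) = 0 \left(-1\right) = 0$)
$m{\left(-5,L{\left(1 \right)} \right)} \left(-1276\right) = 0 \left(-1276\right) = 0$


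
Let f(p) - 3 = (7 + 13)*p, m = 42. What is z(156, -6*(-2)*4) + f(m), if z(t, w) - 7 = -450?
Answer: 400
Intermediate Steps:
z(t, w) = -443 (z(t, w) = 7 - 450 = -443)
f(p) = 3 + 20*p (f(p) = 3 + (7 + 13)*p = 3 + 20*p)
z(156, -6*(-2)*4) + f(m) = -443 + (3 + 20*42) = -443 + (3 + 840) = -443 + 843 = 400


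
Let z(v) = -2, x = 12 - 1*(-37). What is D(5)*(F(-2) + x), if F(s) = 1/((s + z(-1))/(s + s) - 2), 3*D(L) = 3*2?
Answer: 96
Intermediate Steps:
x = 49 (x = 12 + 37 = 49)
D(L) = 2 (D(L) = (3*2)/3 = (⅓)*6 = 2)
F(s) = 1/(-2 + (-2 + s)/(2*s)) (F(s) = 1/((s - 2)/(s + s) - 2) = 1/((-2 + s)/((2*s)) - 2) = 1/((-2 + s)*(1/(2*s)) - 2) = 1/((-2 + s)/(2*s) - 2) = 1/(-2 + (-2 + s)/(2*s)))
D(5)*(F(-2) + x) = 2*(-2*(-2)/(2 + 3*(-2)) + 49) = 2*(-2*(-2)/(2 - 6) + 49) = 2*(-2*(-2)/(-4) + 49) = 2*(-2*(-2)*(-¼) + 49) = 2*(-1 + 49) = 2*48 = 96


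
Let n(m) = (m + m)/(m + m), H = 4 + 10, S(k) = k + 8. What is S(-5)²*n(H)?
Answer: 9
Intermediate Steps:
S(k) = 8 + k
H = 14
n(m) = 1 (n(m) = (2*m)/((2*m)) = (2*m)*(1/(2*m)) = 1)
S(-5)²*n(H) = (8 - 5)²*1 = 3²*1 = 9*1 = 9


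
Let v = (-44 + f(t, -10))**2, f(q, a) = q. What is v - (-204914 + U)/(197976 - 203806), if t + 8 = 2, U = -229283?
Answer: 14140803/5830 ≈ 2425.5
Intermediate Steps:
t = -6 (t = -8 + 2 = -6)
v = 2500 (v = (-44 - 6)**2 = (-50)**2 = 2500)
v - (-204914 + U)/(197976 - 203806) = 2500 - (-204914 - 229283)/(197976 - 203806) = 2500 - (-434197)/(-5830) = 2500 - (-434197)*(-1)/5830 = 2500 - 1*434197/5830 = 2500 - 434197/5830 = 14140803/5830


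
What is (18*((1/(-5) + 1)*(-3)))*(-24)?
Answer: 5184/5 ≈ 1036.8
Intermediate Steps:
(18*((1/(-5) + 1)*(-3)))*(-24) = (18*((-⅕ + 1)*(-3)))*(-24) = (18*((⅘)*(-3)))*(-24) = (18*(-12/5))*(-24) = -216/5*(-24) = 5184/5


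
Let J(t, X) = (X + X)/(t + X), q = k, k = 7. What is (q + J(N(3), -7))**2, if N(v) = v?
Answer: 441/4 ≈ 110.25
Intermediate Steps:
q = 7
J(t, X) = 2*X/(X + t) (J(t, X) = (2*X)/(X + t) = 2*X/(X + t))
(q + J(N(3), -7))**2 = (7 + 2*(-7)/(-7 + 3))**2 = (7 + 2*(-7)/(-4))**2 = (7 + 2*(-7)*(-1/4))**2 = (7 + 7/2)**2 = (21/2)**2 = 441/4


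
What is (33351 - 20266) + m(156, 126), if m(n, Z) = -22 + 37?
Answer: 13100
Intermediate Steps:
m(n, Z) = 15
(33351 - 20266) + m(156, 126) = (33351 - 20266) + 15 = 13085 + 15 = 13100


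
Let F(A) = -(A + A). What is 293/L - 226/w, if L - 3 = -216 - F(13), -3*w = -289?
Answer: -12439/3179 ≈ -3.9129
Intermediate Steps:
F(A) = -2*A
w = 289/3 (w = -1/3*(-289) = 289/3 ≈ 96.333)
L = -187 (L = 3 + (-216 - (-2)*13) = 3 + (-216 - 1*(-26)) = 3 + (-216 + 26) = 3 - 190 = -187)
293/L - 226/w = 293/(-187) - 226/289/3 = 293*(-1/187) - 226*3/289 = -293/187 - 678/289 = -12439/3179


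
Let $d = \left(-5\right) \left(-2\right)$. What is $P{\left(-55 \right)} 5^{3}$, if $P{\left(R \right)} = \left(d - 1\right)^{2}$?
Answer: $10125$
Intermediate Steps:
$d = 10$
$P{\left(R \right)} = 81$ ($P{\left(R \right)} = \left(10 - 1\right)^{2} = 9^{2} = 81$)
$P{\left(-55 \right)} 5^{3} = 81 \cdot 5^{3} = 81 \cdot 125 = 10125$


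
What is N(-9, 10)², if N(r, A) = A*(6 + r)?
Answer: 900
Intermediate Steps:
N(-9, 10)² = (10*(6 - 9))² = (10*(-3))² = (-30)² = 900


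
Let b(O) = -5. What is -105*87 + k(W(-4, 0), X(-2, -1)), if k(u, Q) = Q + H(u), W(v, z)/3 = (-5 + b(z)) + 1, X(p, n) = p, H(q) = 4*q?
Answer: -9245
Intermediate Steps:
W(v, z) = -27 (W(v, z) = 3*((-5 - 5) + 1) = 3*(-10 + 1) = 3*(-9) = -27)
k(u, Q) = Q + 4*u
-105*87 + k(W(-4, 0), X(-2, -1)) = -105*87 + (-2 + 4*(-27)) = -9135 + (-2 - 108) = -9135 - 110 = -9245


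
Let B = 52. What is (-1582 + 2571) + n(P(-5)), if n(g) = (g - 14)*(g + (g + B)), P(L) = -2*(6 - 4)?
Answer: 197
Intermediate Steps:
P(L) = -4 (P(L) = -2*2 = -4)
n(g) = (-14 + g)*(52 + 2*g) (n(g) = (g - 14)*(g + (g + 52)) = (-14 + g)*(g + (52 + g)) = (-14 + g)*(52 + 2*g))
(-1582 + 2571) + n(P(-5)) = (-1582 + 2571) + (-728 + 2*(-4)² + 24*(-4)) = 989 + (-728 + 2*16 - 96) = 989 + (-728 + 32 - 96) = 989 - 792 = 197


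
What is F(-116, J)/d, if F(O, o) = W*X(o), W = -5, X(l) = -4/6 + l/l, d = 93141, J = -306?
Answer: -5/279423 ≈ -1.7894e-5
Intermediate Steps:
X(l) = ⅓ (X(l) = -4*⅙ + 1 = -⅔ + 1 = ⅓)
F(O, o) = -5/3 (F(O, o) = -5*⅓ = -5/3)
F(-116, J)/d = -5/3/93141 = -5/3*1/93141 = -5/279423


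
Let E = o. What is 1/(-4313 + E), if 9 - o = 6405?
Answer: -1/10709 ≈ -9.3379e-5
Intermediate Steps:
o = -6396 (o = 9 - 1*6405 = 9 - 6405 = -6396)
E = -6396
1/(-4313 + E) = 1/(-4313 - 6396) = 1/(-10709) = -1/10709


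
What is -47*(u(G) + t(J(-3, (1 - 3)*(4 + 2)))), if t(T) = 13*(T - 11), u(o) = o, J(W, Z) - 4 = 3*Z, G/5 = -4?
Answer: 27213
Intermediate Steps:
G = -20 (G = 5*(-4) = -20)
J(W, Z) = 4 + 3*Z
t(T) = -143 + 13*T (t(T) = 13*(-11 + T) = -143 + 13*T)
-47*(u(G) + t(J(-3, (1 - 3)*(4 + 2)))) = -47*(-20 + (-143 + 13*(4 + 3*((1 - 3)*(4 + 2))))) = -47*(-20 + (-143 + 13*(4 + 3*(-2*6)))) = -47*(-20 + (-143 + 13*(4 + 3*(-12)))) = -47*(-20 + (-143 + 13*(4 - 36))) = -47*(-20 + (-143 + 13*(-32))) = -47*(-20 + (-143 - 416)) = -47*(-20 - 559) = -47*(-579) = 27213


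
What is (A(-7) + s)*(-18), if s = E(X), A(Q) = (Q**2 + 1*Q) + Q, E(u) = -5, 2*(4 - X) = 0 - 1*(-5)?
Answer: -540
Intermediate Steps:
X = 3/2 (X = 4 - (0 - 1*(-5))/2 = 4 - (0 + 5)/2 = 4 - 1/2*5 = 4 - 5/2 = 3/2 ≈ 1.5000)
A(Q) = Q**2 + 2*Q (A(Q) = (Q**2 + Q) + Q = (Q + Q**2) + Q = Q**2 + 2*Q)
s = -5
(A(-7) + s)*(-18) = (-7*(2 - 7) - 5)*(-18) = (-7*(-5) - 5)*(-18) = (35 - 5)*(-18) = 30*(-18) = -540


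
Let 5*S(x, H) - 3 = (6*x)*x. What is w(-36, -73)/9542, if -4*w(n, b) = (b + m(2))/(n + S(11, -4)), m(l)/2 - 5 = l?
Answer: 295/20954232 ≈ 1.4078e-5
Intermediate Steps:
S(x, H) = 3/5 + 6*x**2/5 (S(x, H) = 3/5 + ((6*x)*x)/5 = 3/5 + (6*x**2)/5 = 3/5 + 6*x**2/5)
m(l) = 10 + 2*l
w(n, b) = -(14 + b)/(4*(729/5 + n)) (w(n, b) = -(b + (10 + 2*2))/(4*(n + (3/5 + (6/5)*11**2))) = -(b + (10 + 4))/(4*(n + (3/5 + (6/5)*121))) = -(b + 14)/(4*(n + (3/5 + 726/5))) = -(14 + b)/(4*(n + 729/5)) = -(14 + b)/(4*(729/5 + n)))
w(-36, -73)/9542 = (5*(-14 - 1*(-73))/(4*(729 + 5*(-36))))/9542 = (5*(-14 + 73)/(4*(729 - 180)))*(1/9542) = ((5/4)*59/549)*(1/9542) = ((5/4)*(1/549)*59)*(1/9542) = (295/2196)*(1/9542) = 295/20954232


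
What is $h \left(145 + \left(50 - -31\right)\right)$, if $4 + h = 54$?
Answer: $11300$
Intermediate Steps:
$h = 50$ ($h = -4 + 54 = 50$)
$h \left(145 + \left(50 - -31\right)\right) = 50 \left(145 + \left(50 - -31\right)\right) = 50 \left(145 + \left(50 + 31\right)\right) = 50 \left(145 + 81\right) = 50 \cdot 226 = 11300$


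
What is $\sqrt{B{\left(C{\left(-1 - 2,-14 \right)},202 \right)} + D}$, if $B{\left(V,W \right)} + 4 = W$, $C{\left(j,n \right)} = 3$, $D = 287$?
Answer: $\sqrt{485} \approx 22.023$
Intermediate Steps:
$B{\left(V,W \right)} = -4 + W$
$\sqrt{B{\left(C{\left(-1 - 2,-14 \right)},202 \right)} + D} = \sqrt{\left(-4 + 202\right) + 287} = \sqrt{198 + 287} = \sqrt{485}$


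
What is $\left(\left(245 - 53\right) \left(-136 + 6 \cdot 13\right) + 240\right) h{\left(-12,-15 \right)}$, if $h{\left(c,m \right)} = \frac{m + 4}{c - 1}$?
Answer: $- \frac{119856}{13} \approx -9219.7$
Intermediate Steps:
$h{\left(c,m \right)} = \frac{4 + m}{-1 + c}$
$\left(\left(245 - 53\right) \left(-136 + 6 \cdot 13\right) + 240\right) h{\left(-12,-15 \right)} = \left(\left(245 - 53\right) \left(-136 + 6 \cdot 13\right) + 240\right) \frac{4 - 15}{-1 - 12} = \left(192 \left(-136 + 78\right) + 240\right) \frac{1}{-13} \left(-11\right) = \left(192 \left(-58\right) + 240\right) \left(\left(- \frac{1}{13}\right) \left(-11\right)\right) = \left(-11136 + 240\right) \frac{11}{13} = \left(-10896\right) \frac{11}{13} = - \frac{119856}{13}$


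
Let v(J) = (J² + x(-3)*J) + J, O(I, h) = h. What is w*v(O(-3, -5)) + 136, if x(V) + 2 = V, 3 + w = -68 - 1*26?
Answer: -4229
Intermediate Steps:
w = -97 (w = -3 + (-68 - 1*26) = -3 + (-68 - 26) = -3 - 94 = -97)
x(V) = -2 + V
v(J) = J² - 4*J (v(J) = (J² + (-2 - 3)*J) + J = (J² - 5*J) + J = J² - 4*J)
w*v(O(-3, -5)) + 136 = -(-485)*(-4 - 5) + 136 = -(-485)*(-9) + 136 = -97*45 + 136 = -4365 + 136 = -4229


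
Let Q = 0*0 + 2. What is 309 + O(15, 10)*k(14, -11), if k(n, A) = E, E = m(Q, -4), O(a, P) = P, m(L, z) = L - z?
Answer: 369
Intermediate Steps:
Q = 2 (Q = 0 + 2 = 2)
E = 6 (E = 2 - 1*(-4) = 2 + 4 = 6)
k(n, A) = 6
309 + O(15, 10)*k(14, -11) = 309 + 10*6 = 309 + 60 = 369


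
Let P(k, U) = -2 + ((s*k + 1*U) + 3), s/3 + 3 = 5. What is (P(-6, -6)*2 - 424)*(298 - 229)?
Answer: -34914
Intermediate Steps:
s = 6 (s = -9 + 3*5 = -9 + 15 = 6)
P(k, U) = 1 + U + 6*k (P(k, U) = -2 + ((6*k + 1*U) + 3) = -2 + ((6*k + U) + 3) = -2 + ((U + 6*k) + 3) = -2 + (3 + U + 6*k) = 1 + U + 6*k)
(P(-6, -6)*2 - 424)*(298 - 229) = ((1 - 6 + 6*(-6))*2 - 424)*(298 - 229) = ((1 - 6 - 36)*2 - 424)*69 = (-41*2 - 424)*69 = (-82 - 424)*69 = -506*69 = -34914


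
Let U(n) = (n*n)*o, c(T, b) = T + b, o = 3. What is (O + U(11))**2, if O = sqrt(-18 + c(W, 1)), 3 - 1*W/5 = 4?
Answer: (363 + I*sqrt(22))**2 ≈ 1.3175e+5 + 3405.0*I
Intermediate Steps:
W = -5 (W = 15 - 5*4 = 15 - 20 = -5)
U(n) = 3*n**2 (U(n) = (n*n)*3 = n**2*3 = 3*n**2)
O = I*sqrt(22) (O = sqrt(-18 + (-5 + 1)) = sqrt(-18 - 4) = sqrt(-22) = I*sqrt(22) ≈ 4.6904*I)
(O + U(11))**2 = (I*sqrt(22) + 3*11**2)**2 = (I*sqrt(22) + 3*121)**2 = (I*sqrt(22) + 363)**2 = (363 + I*sqrt(22))**2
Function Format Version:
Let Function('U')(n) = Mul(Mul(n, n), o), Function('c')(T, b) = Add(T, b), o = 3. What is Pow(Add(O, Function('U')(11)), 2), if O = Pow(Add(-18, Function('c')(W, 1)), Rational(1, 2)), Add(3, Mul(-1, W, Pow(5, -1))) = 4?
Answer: Pow(Add(363, Mul(I, Pow(22, Rational(1, 2)))), 2) ≈ Add(1.3175e+5, Mul(3405., I))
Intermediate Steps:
W = -5 (W = Add(15, Mul(-5, 4)) = Add(15, -20) = -5)
Function('U')(n) = Mul(3, Pow(n, 2)) (Function('U')(n) = Mul(Mul(n, n), 3) = Mul(Pow(n, 2), 3) = Mul(3, Pow(n, 2)))
O = Mul(I, Pow(22, Rational(1, 2))) (O = Pow(Add(-18, Add(-5, 1)), Rational(1, 2)) = Pow(Add(-18, -4), Rational(1, 2)) = Pow(-22, Rational(1, 2)) = Mul(I, Pow(22, Rational(1, 2))) ≈ Mul(4.6904, I))
Pow(Add(O, Function('U')(11)), 2) = Pow(Add(Mul(I, Pow(22, Rational(1, 2))), Mul(3, Pow(11, 2))), 2) = Pow(Add(Mul(I, Pow(22, Rational(1, 2))), Mul(3, 121)), 2) = Pow(Add(Mul(I, Pow(22, Rational(1, 2))), 363), 2) = Pow(Add(363, Mul(I, Pow(22, Rational(1, 2)))), 2)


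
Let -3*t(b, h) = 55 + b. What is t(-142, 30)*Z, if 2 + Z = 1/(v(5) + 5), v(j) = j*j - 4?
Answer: -1479/26 ≈ -56.885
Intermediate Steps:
v(j) = -4 + j**2 (v(j) = j**2 - 4 = -4 + j**2)
t(b, h) = -55/3 - b/3 (t(b, h) = -(55 + b)/3 = -55/3 - b/3)
Z = -51/26 (Z = -2 + 1/((-4 + 5**2) + 5) = -2 + 1/((-4 + 25) + 5) = -2 + 1/(21 + 5) = -2 + 1/26 = -51/26 ≈ -1.9615)
t(-142, 30)*Z = (-55/3 - 1/3*(-142))*(-51/26) = (-55/3 + 142/3)*(-51/26) = 29*(-51/26) = -1479/26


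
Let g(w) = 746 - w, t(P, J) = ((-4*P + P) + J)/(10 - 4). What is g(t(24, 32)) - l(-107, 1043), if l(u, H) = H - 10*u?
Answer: -4081/3 ≈ -1360.3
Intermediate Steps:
t(P, J) = -P/2 + J/6 (t(P, J) = (-3*P + J)/6 = (J - 3*P)*(1/6) = -P/2 + J/6)
g(t(24, 32)) - l(-107, 1043) = (746 - (-1/2*24 + (1/6)*32)) - (1043 - 10*(-107)) = (746 - (-12 + 16/3)) - (1043 + 1070) = (746 - 1*(-20/3)) - 1*2113 = (746 + 20/3) - 2113 = 2258/3 - 2113 = -4081/3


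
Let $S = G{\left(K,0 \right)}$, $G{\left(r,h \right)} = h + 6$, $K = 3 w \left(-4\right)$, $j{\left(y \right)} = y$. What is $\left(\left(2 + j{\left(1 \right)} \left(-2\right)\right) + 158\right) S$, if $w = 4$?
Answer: $948$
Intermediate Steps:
$K = -48$ ($K = 3 \cdot 4 \left(-4\right) = 12 \left(-4\right) = -48$)
$G{\left(r,h \right)} = 6 + h$
$S = 6$ ($S = 6 + 0 = 6$)
$\left(\left(2 + j{\left(1 \right)} \left(-2\right)\right) + 158\right) S = \left(\left(2 + 1 \left(-2\right)\right) + 158\right) 6 = \left(\left(2 - 2\right) + 158\right) 6 = \left(0 + 158\right) 6 = 158 \cdot 6 = 948$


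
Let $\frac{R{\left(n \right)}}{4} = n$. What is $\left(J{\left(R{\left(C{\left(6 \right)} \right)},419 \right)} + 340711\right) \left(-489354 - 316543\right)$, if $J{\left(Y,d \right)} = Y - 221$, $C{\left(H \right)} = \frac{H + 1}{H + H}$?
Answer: $- \frac{823205249869}{3} \approx -2.744 \cdot 10^{11}$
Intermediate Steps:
$C{\left(H \right)} = \frac{1 + H}{2 H}$
$R{\left(n \right)} = 4 n$
$J{\left(Y,d \right)} = -221 + Y$
$\left(J{\left(R{\left(C{\left(6 \right)} \right)},419 \right)} + 340711\right) \left(-489354 - 316543\right) = \left(\left(-221 + 4 \frac{1 + 6}{2 \cdot 6}\right) + 340711\right) \left(-489354 - 316543\right) = \left(\left(-221 + 4 \cdot \frac{1}{2} \cdot \frac{1}{6} \cdot 7\right) + 340711\right) \left(-805897\right) = \left(\left(-221 + 4 \cdot \frac{7}{12}\right) + 340711\right) \left(-805897\right) = \left(\left(-221 + \frac{7}{3}\right) + 340711\right) \left(-805897\right) = \left(- \frac{656}{3} + 340711\right) \left(-805897\right) = \frac{1021477}{3} \left(-805897\right) = - \frac{823205249869}{3}$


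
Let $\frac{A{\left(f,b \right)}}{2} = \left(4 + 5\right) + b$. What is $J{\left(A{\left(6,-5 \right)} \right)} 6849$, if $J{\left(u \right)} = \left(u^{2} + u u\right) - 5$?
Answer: $842427$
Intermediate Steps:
$A{\left(f,b \right)} = 18 + 2 b$ ($A{\left(f,b \right)} = 2 \left(\left(4 + 5\right) + b\right) = 2 \left(9 + b\right) = 18 + 2 b$)
$J{\left(u \right)} = -5 + 2 u^{2}$ ($J{\left(u \right)} = \left(u^{2} + u^{2}\right) - 5 = 2 u^{2} - 5 = -5 + 2 u^{2}$)
$J{\left(A{\left(6,-5 \right)} \right)} 6849 = \left(-5 + 2 \left(18 + 2 \left(-5\right)\right)^{2}\right) 6849 = \left(-5 + 2 \left(18 - 10\right)^{2}\right) 6849 = \left(-5 + 2 \cdot 8^{2}\right) 6849 = \left(-5 + 2 \cdot 64\right) 6849 = \left(-5 + 128\right) 6849 = 123 \cdot 6849 = 842427$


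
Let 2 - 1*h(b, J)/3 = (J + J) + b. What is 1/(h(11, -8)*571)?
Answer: 1/11991 ≈ 8.3396e-5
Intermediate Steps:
h(b, J) = 6 - 6*J - 3*b (h(b, J) = 6 - 3*((J + J) + b) = 6 - 3*(2*J + b) = 6 - 3*(b + 2*J) = 6 + (-6*J - 3*b) = 6 - 6*J - 3*b)
1/(h(11, -8)*571) = 1/((6 - 6*(-8) - 3*11)*571) = 1/((6 + 48 - 33)*571) = 1/(21*571) = 1/11991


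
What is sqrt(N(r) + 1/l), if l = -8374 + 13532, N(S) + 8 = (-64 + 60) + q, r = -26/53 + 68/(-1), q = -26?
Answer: I*sqrt(1010983474)/5158 ≈ 6.1644*I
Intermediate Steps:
r = -3630/53 (r = -26*1/53 + 68*(-1) = -26/53 - 68 = -3630/53 ≈ -68.491)
N(S) = -38 (N(S) = -8 + ((-64 + 60) - 26) = -8 + (-4 - 26) = -8 - 30 = -38)
l = 5158
sqrt(N(r) + 1/l) = sqrt(-38 + 1/5158) = sqrt(-196003/5158) = I*sqrt(1010983474)/5158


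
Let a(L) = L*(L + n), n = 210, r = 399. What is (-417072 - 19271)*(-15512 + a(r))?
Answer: -99258869297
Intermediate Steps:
a(L) = L*(210 + L) (a(L) = L*(L + 210) = L*(210 + L))
(-417072 - 19271)*(-15512 + a(r)) = (-417072 - 19271)*(-15512 + 399*(210 + 399)) = -436343*(-15512 + 399*609) = -436343*(-15512 + 242991) = -436343*227479 = -99258869297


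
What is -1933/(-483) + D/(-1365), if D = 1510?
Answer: 6061/2093 ≈ 2.8958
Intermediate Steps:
-1933/(-483) + D/(-1365) = -1933/(-483) + 1510/(-1365) = -1933*(-1/483) + 1510*(-1/1365) = 1933/483 - 302/273 = 6061/2093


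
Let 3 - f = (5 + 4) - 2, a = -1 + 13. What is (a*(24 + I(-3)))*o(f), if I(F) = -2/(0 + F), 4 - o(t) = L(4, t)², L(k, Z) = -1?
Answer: 888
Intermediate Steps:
a = 12
f = -4 (f = 3 - ((5 + 4) - 2) = 3 - (9 - 2) = 3 - 1*7 = 3 - 7 = -4)
o(t) = 3 (o(t) = 4 - 1*(-1)² = 4 - 1*1 = 4 - 1 = 3)
I(F) = -2/F
(a*(24 + I(-3)))*o(f) = (12*(24 - 2/(-3)))*3 = (12*(24 - 2*(-⅓)))*3 = (12*(24 + ⅔))*3 = (12*(74/3))*3 = 296*3 = 888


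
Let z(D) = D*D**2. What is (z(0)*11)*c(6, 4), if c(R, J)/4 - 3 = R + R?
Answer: 0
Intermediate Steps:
z(D) = D**3
c(R, J) = 12 + 8*R (c(R, J) = 12 + 4*(R + R) = 12 + 4*(2*R) = 12 + 8*R)
(z(0)*11)*c(6, 4) = (0**3*11)*(12 + 8*6) = (0*11)*(12 + 48) = 0*60 = 0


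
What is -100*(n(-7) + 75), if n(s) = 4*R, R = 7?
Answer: -10300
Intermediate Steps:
n(s) = 28 (n(s) = 4*7 = 28)
-100*(n(-7) + 75) = -100*(28 + 75) = -100*103 = -10300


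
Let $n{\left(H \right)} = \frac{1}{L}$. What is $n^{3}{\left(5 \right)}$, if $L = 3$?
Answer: $\frac{1}{27} \approx 0.037037$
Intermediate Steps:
$n{\left(H \right)} = \frac{1}{3}$
$n^{3}{\left(5 \right)} = \left(\frac{1}{3}\right)^{3} = \frac{1}{27}$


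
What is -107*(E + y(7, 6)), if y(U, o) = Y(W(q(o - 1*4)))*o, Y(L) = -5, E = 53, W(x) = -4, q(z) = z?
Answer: -2461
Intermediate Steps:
y(U, o) = -5*o
-107*(E + y(7, 6)) = -107*(53 - 5*6) = -107*(53 - 30) = -107*23 = -2461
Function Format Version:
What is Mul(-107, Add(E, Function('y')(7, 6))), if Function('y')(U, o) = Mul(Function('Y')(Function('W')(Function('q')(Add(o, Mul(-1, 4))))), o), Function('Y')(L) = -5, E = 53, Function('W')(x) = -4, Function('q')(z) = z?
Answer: -2461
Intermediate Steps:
Function('y')(U, o) = Mul(-5, o)
Mul(-107, Add(E, Function('y')(7, 6))) = Mul(-107, Add(53, Mul(-5, 6))) = Mul(-107, Add(53, -30)) = Mul(-107, 23) = -2461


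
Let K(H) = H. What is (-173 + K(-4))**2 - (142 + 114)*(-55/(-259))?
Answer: 8100131/259 ≈ 31275.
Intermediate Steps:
(-173 + K(-4))**2 - (142 + 114)*(-55/(-259)) = (-173 - 4)**2 - (142 + 114)*(-55/(-259)) = (-177)**2 - 256*(-55*(-1/259)) = 31329 - 256*55/259 = 31329 - 1*14080/259 = 31329 - 14080/259 = 8100131/259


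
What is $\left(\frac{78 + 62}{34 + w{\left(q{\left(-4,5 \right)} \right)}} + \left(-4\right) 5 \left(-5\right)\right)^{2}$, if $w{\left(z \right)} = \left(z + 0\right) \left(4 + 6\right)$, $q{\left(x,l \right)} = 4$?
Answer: $\frac{14212900}{1369} \approx 10382.0$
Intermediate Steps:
$w{\left(z \right)} = 10 z$ ($w{\left(z \right)} = z 10 = 10 z$)
$\left(\frac{78 + 62}{34 + w{\left(q{\left(-4,5 \right)} \right)}} + \left(-4\right) 5 \left(-5\right)\right)^{2} = \left(\frac{78 + 62}{34 + 10 \cdot 4} + \left(-4\right) 5 \left(-5\right)\right)^{2} = \left(\frac{140}{34 + 40} - -100\right)^{2} = \left(\frac{140}{74} + 100\right)^{2} = \left(140 \cdot \frac{1}{74} + 100\right)^{2} = \left(\frac{70}{37} + 100\right)^{2} = \left(\frac{3770}{37}\right)^{2} = \frac{14212900}{1369}$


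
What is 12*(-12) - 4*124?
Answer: -640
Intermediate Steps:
12*(-12) - 4*124 = -144 - 496 = -640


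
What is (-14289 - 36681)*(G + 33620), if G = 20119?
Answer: -2739076830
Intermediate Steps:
(-14289 - 36681)*(G + 33620) = (-14289 - 36681)*(20119 + 33620) = -50970*53739 = -2739076830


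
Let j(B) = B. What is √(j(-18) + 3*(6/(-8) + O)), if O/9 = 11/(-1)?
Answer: 3*I*√141/2 ≈ 17.812*I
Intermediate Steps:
O = -99 (O = 9*(11/(-1)) = 9*(11*(-1)) = 9*(-11) = -99)
√(j(-18) + 3*(6/(-8) + O)) = √(-18 + 3*(6/(-8) - 99)) = √(-18 + 3*(6*(-⅛) - 99)) = √(-18 + 3*(-¾ - 99)) = √(-18 + 3*(-399/4)) = √(-18 - 1197/4) = √(-1269/4) = 3*I*√141/2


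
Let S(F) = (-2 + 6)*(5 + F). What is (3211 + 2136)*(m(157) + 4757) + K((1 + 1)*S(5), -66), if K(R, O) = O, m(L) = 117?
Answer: 26061212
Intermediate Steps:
S(F) = 20 + 4*F (S(F) = 4*(5 + F) = 20 + 4*F)
(3211 + 2136)*(m(157) + 4757) + K((1 + 1)*S(5), -66) = (3211 + 2136)*(117 + 4757) - 66 = 5347*4874 - 66 = 26061278 - 66 = 26061212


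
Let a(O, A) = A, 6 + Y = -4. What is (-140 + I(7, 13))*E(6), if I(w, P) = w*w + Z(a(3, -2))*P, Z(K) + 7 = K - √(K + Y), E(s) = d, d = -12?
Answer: 2496 + 312*I*√3 ≈ 2496.0 + 540.4*I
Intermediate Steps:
Y = -10 (Y = -6 - 4 = -10)
E(s) = -12
Z(K) = -7 + K - √(-10 + K) (Z(K) = -7 + (K - √(K - 10)) = -7 + (K - √(-10 + K)) = -7 + K - √(-10 + K))
I(w, P) = w² + P*(-9 - 2*I*√3) (I(w, P) = w*w + (-7 - 2 - √(-10 - 2))*P = w² + (-7 - 2 - √(-12))*P = w² + (-7 - 2 - 2*I*√3)*P = w² + (-9 - 2*I*√3)*P = w² + P*(-9 - 2*I*√3))
(-140 + I(7, 13))*E(6) = (-140 + (7² - 1*13*(9 + 2*I*√3)))*(-12) = (-140 + (49 + (-117 - 26*I*√3)))*(-12) = (-140 + (-68 - 26*I*√3))*(-12) = (-208 - 26*I*√3)*(-12) = 2496 + 312*I*√3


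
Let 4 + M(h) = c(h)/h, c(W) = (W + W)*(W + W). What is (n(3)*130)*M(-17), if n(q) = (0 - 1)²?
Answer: -9360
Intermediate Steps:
c(W) = 4*W² (c(W) = (2*W)*(2*W) = 4*W²)
n(q) = 1 (n(q) = (-1)² = 1)
M(h) = -4 + 4*h (M(h) = -4 + (4*h²)/h = -4 + 4*h)
(n(3)*130)*M(-17) = (1*130)*(-4 + 4*(-17)) = 130*(-4 - 68) = 130*(-72) = -9360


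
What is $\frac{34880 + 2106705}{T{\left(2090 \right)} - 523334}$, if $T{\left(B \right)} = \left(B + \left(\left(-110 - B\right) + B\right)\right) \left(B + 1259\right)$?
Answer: $\frac{2141585}{6107686} \approx 0.35064$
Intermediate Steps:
$T{\left(B \right)} = \left(-110 + B\right) \left(1259 + B\right)$ ($T{\left(B \right)} = \left(B - 110\right) \left(1259 + B\right) = \left(-110 + B\right) \left(1259 + B\right)$)
$\frac{34880 + 2106705}{T{\left(2090 \right)} - 523334} = \frac{34880 + 2106705}{\left(-138490 + 2090^{2} + 1149 \cdot 2090\right) - 523334} = \frac{2141585}{\left(-138490 + 4368100 + 2401410\right) - 523334} = \frac{2141585}{6631020 - 523334} = \frac{2141585}{6107686}$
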